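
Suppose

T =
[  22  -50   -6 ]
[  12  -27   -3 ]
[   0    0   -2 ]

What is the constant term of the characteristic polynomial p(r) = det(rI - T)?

12

p(0) = det(0·I − T) = det(−T) = (−1)^3·det(T).
det(T) = -12, so p(0) = 12.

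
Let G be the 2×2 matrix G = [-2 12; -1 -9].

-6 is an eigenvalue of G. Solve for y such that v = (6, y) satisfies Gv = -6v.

We need (G + 6I)v = 0.
G + 6I = [[4, 12], [-1, -3]].
Row 1: (4)·6 + (12)·y = 0
Row 2: (-1)·6 + (-3)·y = 0
Solving gives y = -2.
Check: G·(6, -2) = (-36, 12) = -6·(6, -2).

-2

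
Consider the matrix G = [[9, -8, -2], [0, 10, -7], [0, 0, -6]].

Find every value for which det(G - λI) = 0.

G is upper triangular, so its eigenvalues are the diagonal entries.
Diagonal: 9, 10, -6.

-6, 9, 10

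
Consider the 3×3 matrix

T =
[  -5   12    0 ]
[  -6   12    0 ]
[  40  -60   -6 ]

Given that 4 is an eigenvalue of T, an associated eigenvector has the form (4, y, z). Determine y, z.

3, -2

We need (T - 4I)v = 0.
T - 4I = [[-9, 12, 0], [-6, 8, 0], [40, -60, -10]].
Row 1: (-9)·4 + (12)·y + (0)·z = 0
Row 2: (-6)·4 + (8)·y + (0)·z = 0
Row 3: (40)·4 + (-60)·y + (-10)·z = 0
Solving gives y = 3, z = -2.
Check: T·(4, 3, -2) = (16, 12, -8) = 4·(4, 3, -2).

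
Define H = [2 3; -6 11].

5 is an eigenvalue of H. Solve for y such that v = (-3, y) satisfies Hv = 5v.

-3

We need (H - 5I)v = 0.
H - 5I = [[-3, 3], [-6, 6]].
Row 1: (-3)·-3 + (3)·y = 0
Row 2: (-6)·-3 + (6)·y = 0
Solving gives y = -3.
Check: H·(-3, -3) = (-15, -15) = 5·(-3, -3).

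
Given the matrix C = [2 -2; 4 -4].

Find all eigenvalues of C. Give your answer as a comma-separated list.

-2, 0

det(C - tI) = (2 - t)(-4 - t) - (-2)·(4) = t^2 + 2t.
This factors as (t + 2)·t = 0.
Eigenvalues: -2, 0.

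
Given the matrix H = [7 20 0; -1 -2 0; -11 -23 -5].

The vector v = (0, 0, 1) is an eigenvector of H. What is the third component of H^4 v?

625

First find the eigenvalue: Hv = (0, 0, -5) = -5·(0, 0, 1), so λ = -5.
Then H^4 v = λ^4·v = (-5)^4·(0, 0, 1) = 625·(0, 0, 1) = (0, 0, 625).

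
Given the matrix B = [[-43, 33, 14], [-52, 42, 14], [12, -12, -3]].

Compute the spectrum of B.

-10, -3, 9

Set up det(μI - B) = 0.
Expanding along the first row, p(μ) = μ^3 + 4μ^2 - 87μ - 270.
Try μ = -3: p(-3) = 0, so -3 is a root.
Dividing by (μ + 3) leaves μ^2 + μ - 90.
The quadratic factors as (μ + 10)·(μ - 9).
Eigenvalues: -10, -3, 9.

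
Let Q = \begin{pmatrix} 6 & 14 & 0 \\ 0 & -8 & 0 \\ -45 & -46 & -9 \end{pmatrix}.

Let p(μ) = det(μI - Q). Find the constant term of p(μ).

p(μ) = μ^3 + 11μ^2 - 30μ - 432.
The constant term is -432.

-432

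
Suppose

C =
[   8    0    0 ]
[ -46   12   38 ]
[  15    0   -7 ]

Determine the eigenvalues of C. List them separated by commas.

-7, 8, 12

The characteristic polynomial is p(r) = det(rI - C).
Cofactor expansion gives p(r) = r^3 - 13r^2 - 44r + 672.
Since p(12) = 0, r = 12 is a root.
Dividing by (r - 12) leaves r^2 - r - 56.
The quadratic factors as (r + 7)·(r - 8).
Eigenvalues: -7, 8, 12.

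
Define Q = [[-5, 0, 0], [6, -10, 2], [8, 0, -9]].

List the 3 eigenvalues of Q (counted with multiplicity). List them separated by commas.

Compute the characteristic polynomial p(s) = det(sI - Q).
Expanding the 3×3 determinant: p(s) = s^3 + 24s^2 + 185s + 450.
Try s = -5: p(-5) = 0, so -5 is a root.
Dividing by (s + 5) leaves s^2 + 19s + 90.
The quadratic factors as (s + 10)·(s + 9).
Eigenvalues: -10, -9, -5.

-10, -9, -5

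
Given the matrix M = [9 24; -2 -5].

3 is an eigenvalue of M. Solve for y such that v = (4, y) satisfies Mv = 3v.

We need (M - 3I)v = 0.
M - 3I = [[6, 24], [-2, -8]].
Row 1: (6)·4 + (24)·y = 0
Row 2: (-2)·4 + (-8)·y = 0
Solving gives y = -1.
Check: M·(4, -1) = (12, -3) = 3·(4, -1).

-1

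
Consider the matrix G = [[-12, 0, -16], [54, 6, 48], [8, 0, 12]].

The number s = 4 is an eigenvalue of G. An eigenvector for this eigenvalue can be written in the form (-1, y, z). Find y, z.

3, 1

We need (G - 4I)v = 0.
G - 4I = [[-16, 0, -16], [54, 2, 48], [8, 0, 8]].
Row 1: (-16)·-1 + (0)·y + (-16)·z = 0
Row 2: (54)·-1 + (2)·y + (48)·z = 0
Row 3: (8)·-1 + (0)·y + (8)·z = 0
Solving gives y = 3, z = 1.
Check: G·(-1, 3, 1) = (-4, 12, 4) = 4·(-1, 3, 1).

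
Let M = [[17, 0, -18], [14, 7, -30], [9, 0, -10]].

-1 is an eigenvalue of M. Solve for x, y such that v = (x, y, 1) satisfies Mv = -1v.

1, 2

We need (M + 1I)v = 0.
M + 1I = [[18, 0, -18], [14, 8, -30], [9, 0, -9]].
Row 1: (18)·x + (0)·y + (-18)·1 = 0
Row 2: (14)·x + (8)·y + (-30)·1 = 0
Row 3: (9)·x + (0)·y + (-9)·1 = 0
Solving gives x = 1, y = 2.
Check: M·(1, 2, 1) = (-1, -2, -1) = -1·(1, 2, 1).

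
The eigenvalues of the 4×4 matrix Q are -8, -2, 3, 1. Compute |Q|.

48

det(Q) is the product of the eigenvalues: (-8) · (-2) · (3) · (1) = 48.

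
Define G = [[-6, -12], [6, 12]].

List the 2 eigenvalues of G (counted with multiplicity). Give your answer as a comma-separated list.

det(G - λI) = (-6 - λ)(12 - λ) - (-12)·(6) = λ^2 - 6λ.
This factors as λ·(λ - 6) = 0.
Eigenvalues: 0, 6.

0, 6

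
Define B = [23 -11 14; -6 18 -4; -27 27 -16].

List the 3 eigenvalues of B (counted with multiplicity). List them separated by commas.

2, 11, 12

The characteristic polynomial is p(s) = det(sI - B).
Expanding the 3×3 determinant: p(s) = s^3 - 25s^2 + 178s - 264.
Try s = 2: p(2) = 0, so 2 is a root.
Dividing by (s - 2) leaves s^2 - 23s + 132.
The quadratic factors as (s - 11)·(s - 12).
Eigenvalues: 2, 11, 12.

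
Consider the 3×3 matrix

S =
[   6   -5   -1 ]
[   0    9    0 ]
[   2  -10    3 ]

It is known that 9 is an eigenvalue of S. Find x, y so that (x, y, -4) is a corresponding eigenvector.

-2, 2

We need (S - 9I)v = 0.
S - 9I = [[-3, -5, -1], [0, 0, 0], [2, -10, -6]].
Row 1: (-3)·x + (-5)·y + (-1)·-4 = 0
Row 2: (0)·x + (0)·y + (0)·-4 = 0
Row 3: (2)·x + (-10)·y + (-6)·-4 = 0
Solving gives x = -2, y = 2.
Check: S·(-2, 2, -4) = (-18, 18, -36) = 9·(-2, 2, -4).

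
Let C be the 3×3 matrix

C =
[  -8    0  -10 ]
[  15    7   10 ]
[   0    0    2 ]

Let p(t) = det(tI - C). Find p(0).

p(0) = det(0·I − C) = det(−C) = (−1)^3·det(C).
det(C) = -112, so p(0) = 112.

112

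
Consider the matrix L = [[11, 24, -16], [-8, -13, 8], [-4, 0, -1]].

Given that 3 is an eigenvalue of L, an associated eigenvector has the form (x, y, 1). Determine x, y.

We need (L - 3I)v = 0.
L - 3I = [[8, 24, -16], [-8, -16, 8], [-4, 0, -4]].
Row 1: (8)·x + (24)·y + (-16)·1 = 0
Row 2: (-8)·x + (-16)·y + (8)·1 = 0
Row 3: (-4)·x + (0)·y + (-4)·1 = 0
Solving gives x = -1, y = 1.
Check: L·(-1, 1, 1) = (-3, 3, 3) = 3·(-1, 1, 1).

-1, 1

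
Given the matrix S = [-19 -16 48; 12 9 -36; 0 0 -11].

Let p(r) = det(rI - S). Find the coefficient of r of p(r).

131

p(r) = r^3 + 21r^2 + 131r + 231.
The coefficient of r is 131.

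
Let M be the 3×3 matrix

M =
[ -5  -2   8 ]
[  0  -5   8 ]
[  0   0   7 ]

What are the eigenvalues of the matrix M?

-5, -5, 7

M is upper triangular, so its eigenvalues are the diagonal entries.
Diagonal: -5, -5, 7.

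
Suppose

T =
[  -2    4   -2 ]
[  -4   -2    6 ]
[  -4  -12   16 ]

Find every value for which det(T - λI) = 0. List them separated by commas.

0, 2, 10

The characteristic polynomial is p(λ) = det(λI - T).
Expanding the 3×3 determinant: p(λ) = λ^3 - 12λ^2 + 20λ.
Try λ = 10: p(10) = 0, so 10 is a root.
Factor out (λ - 10): p(λ) = (λ - 10)·(λ^2 - 2λ).
The quadratic factors as λ·(λ - 2).
Eigenvalues: 0, 2, 10.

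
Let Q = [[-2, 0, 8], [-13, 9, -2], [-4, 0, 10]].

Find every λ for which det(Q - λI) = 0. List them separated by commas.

2, 6, 9

The characteristic polynomial is p(r) = det(rI - Q).
Expanding the 3×3 determinant: p(r) = r^3 - 17r^2 + 84r - 108.
Rational-root test: r = 6 gives p(6) = 0.
Factor out (r - 6): p(r) = (r - 6)·(r^2 - 11r + 18).
The quadratic factors as (r - 2)·(r - 9).
Eigenvalues: 2, 6, 9.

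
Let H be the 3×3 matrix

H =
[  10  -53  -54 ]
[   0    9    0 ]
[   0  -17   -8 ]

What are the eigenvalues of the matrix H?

-8, 9, 10

The characteristic polynomial is p(μ) = det(μI - H).
Expanding along the first row, p(μ) = μ^3 - 11μ^2 - 62μ + 720.
Rational-root test: μ = -8 gives p(-8) = 0.
Factor out (μ + 8): p(μ) = (μ + 8)·(μ^2 - 19μ + 90).
The quadratic factors as (μ - 9)·(μ - 10).
Eigenvalues: -8, 9, 10.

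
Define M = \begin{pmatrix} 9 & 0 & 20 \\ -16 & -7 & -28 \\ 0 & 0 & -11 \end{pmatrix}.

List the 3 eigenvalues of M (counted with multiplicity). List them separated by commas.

Set up det(rI - M) = 0.
Expanding along the first row, p(r) = r^3 + 9r^2 - 85r - 693.
Rational-root test: r = -7 gives p(-7) = 0.
Dividing by (r + 7) leaves r^2 + 2r - 99.
The quadratic factors as (r + 11)·(r - 9).
Eigenvalues: -11, -7, 9.

-11, -7, 9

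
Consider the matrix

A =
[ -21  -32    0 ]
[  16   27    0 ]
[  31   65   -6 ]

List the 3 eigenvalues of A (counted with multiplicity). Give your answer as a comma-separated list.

-6, -5, 11

Set up det(tI - A) = 0.
Cofactor expansion gives p(t) = t^3 - 91t - 330.
Rational-root test: t = -5 gives p(-5) = 0.
Dividing by (t + 5) leaves t^2 - 5t - 66.
The quadratic factors as (t + 6)·(t - 11).
Eigenvalues: -6, -5, 11.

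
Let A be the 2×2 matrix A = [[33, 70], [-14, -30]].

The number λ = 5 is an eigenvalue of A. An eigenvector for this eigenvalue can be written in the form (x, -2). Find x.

5

We need (A - 5I)v = 0.
A - 5I = [[28, 70], [-14, -35]].
Row 1: (28)·x + (70)·-2 = 0
Row 2: (-14)·x + (-35)·-2 = 0
Solving gives x = 5.
Check: A·(5, -2) = (25, -10) = 5·(5, -2).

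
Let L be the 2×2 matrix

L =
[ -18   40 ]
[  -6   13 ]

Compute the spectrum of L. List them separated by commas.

-3, -2

det(L - λI) = (-18 - λ)(13 - λ) - (40)·(-6) = λ^2 + 5λ + 6.
This factors as (λ + 3)·(λ + 2) = 0.
Eigenvalues: -3, -2.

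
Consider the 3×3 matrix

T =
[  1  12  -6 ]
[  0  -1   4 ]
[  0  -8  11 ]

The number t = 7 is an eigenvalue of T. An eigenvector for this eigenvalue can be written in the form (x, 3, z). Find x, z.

We need (T - 7I)v = 0.
T - 7I = [[-6, 12, -6], [0, -8, 4], [0, -8, 4]].
Row 1: (-6)·x + (12)·3 + (-6)·z = 0
Row 2: (0)·x + (-8)·3 + (4)·z = 0
Row 3: (0)·x + (-8)·3 + (4)·z = 0
Solving gives x = 0, z = 6.
Check: T·(0, 3, 6) = (0, 21, 42) = 7·(0, 3, 6).

0, 6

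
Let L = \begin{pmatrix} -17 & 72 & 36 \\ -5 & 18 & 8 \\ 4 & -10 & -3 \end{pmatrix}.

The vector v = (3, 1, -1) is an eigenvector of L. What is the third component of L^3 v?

125

First find the eigenvalue: Lv = (-15, -5, 5) = -5·(3, 1, -1), so λ = -5.
Then L^3 v = λ^3·v = (-5)^3·(3, 1, -1) = -125·(3, 1, -1) = (-375, -125, 125).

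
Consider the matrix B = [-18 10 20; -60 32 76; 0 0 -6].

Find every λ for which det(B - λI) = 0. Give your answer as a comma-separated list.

-6, 2, 12

Compute the characteristic polynomial p(μ) = det(μI - B).
Expanding along the first row, p(μ) = μ^3 - 8μ^2 - 60μ + 144.
Since p(2) = 0, μ = 2 is a root.
Factor out (μ - 2): p(μ) = (μ - 2)·(μ^2 - 6μ - 72).
The quadratic factors as (μ + 6)·(μ - 12).
Eigenvalues: -6, 2, 12.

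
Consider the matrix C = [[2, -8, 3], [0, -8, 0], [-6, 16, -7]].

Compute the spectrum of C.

-8, -4, -1

Set up det(λI - C) = 0.
Expanding along the first row, p(λ) = λ^3 + 13λ^2 + 44λ + 32.
Since p(-8) = 0, λ = -8 is a root.
Factor out (λ + 8): p(λ) = (λ + 8)·(λ^2 + 5λ + 4).
The quadratic factors as (λ + 4)·(λ + 1).
Eigenvalues: -8, -4, -1.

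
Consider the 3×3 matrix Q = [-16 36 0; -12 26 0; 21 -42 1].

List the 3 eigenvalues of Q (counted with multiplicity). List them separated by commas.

The characteristic polynomial is p(μ) = det(μI - Q).
Expanding along the first row, p(μ) = μ^3 - 11μ^2 + 26μ - 16.
Since p(1) = 0, μ = 1 is a root.
Factor out (μ - 1): p(μ) = (μ - 1)·(μ^2 - 10μ + 16).
The quadratic factors as (μ - 2)·(μ - 8).
Eigenvalues: 1, 2, 8.

1, 2, 8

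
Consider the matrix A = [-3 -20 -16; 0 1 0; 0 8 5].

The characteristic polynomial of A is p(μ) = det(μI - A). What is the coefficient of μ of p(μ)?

-13

p(μ) = μ^3 - 3μ^2 - 13μ + 15.
The coefficient of μ is -13.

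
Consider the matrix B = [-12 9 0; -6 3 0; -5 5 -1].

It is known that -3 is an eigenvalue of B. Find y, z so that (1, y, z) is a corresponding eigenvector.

We need (B + 3I)v = 0.
B + 3I = [[-9, 9, 0], [-6, 6, 0], [-5, 5, 2]].
Row 1: (-9)·1 + (9)·y + (0)·z = 0
Row 2: (-6)·1 + (6)·y + (0)·z = 0
Row 3: (-5)·1 + (5)·y + (2)·z = 0
Solving gives y = 1, z = 0.
Check: B·(1, 1, 0) = (-3, -3, 0) = -3·(1, 1, 0).

1, 0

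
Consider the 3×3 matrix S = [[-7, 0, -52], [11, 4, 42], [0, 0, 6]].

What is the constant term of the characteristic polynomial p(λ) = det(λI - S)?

p(0) = det(0·I − S) = det(−S) = (−1)^3·det(S).
det(S) = -168, so p(0) = 168.

168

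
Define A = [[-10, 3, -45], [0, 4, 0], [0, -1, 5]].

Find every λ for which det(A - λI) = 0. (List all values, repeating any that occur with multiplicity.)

-10, 4, 5

Compute the characteristic polynomial p(s) = det(sI - A).
Expanding along the first row, p(s) = s^3 + s^2 - 70s + 200.
Rational-root test: s = 4 gives p(4) = 0.
Factor out (s - 4): p(s) = (s - 4)·(s^2 + 5s - 50).
The quadratic factors as (s + 10)·(s - 5).
Eigenvalues: -10, 4, 5.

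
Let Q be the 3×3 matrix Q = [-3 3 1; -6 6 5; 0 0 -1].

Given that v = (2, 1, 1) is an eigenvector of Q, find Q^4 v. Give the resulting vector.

First find the eigenvalue: Qv = (-2, -1, -1) = -1·(2, 1, 1), so λ = -1.
Then Q^4 v = λ^4·v = (-1)^4·(2, 1, 1) = 1·(2, 1, 1) = (2, 1, 1).

(2, 1, 1)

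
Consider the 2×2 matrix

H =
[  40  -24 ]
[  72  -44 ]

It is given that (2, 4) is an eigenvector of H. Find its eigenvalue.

Compute Hv: H·(2, 4) = (-16, -32).
Since Hv = λv, compare component 1: -16 = λ·2, so λ = -8.

-8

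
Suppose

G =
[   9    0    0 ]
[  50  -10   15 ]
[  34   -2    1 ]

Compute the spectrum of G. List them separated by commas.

Set up det(rI - G) = 0.
Expanding along the first row, p(r) = r^3 - 61r - 180.
Since p(9) = 0, r = 9 is a root.
Factor out (r - 9): p(r) = (r - 9)·(r^2 + 9r + 20).
The quadratic factors as (r + 5)·(r + 4).
Eigenvalues: -5, -4, 9.

-5, -4, 9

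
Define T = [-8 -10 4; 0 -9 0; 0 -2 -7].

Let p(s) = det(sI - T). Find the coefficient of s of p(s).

p(s) = s^3 + 24s^2 + 191s + 504.
The coefficient of s is 191.

191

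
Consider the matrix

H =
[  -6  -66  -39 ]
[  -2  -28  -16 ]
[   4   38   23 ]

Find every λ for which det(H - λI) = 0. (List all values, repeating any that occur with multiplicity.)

Set up det(lambda·I - H) = 0.
Cofactor expansion gives p(lambda) = lambda^3 + 11·lambda^2 + 18·lambda.
Since p(-2) = 0, lambda = -2 is a root.
Factor out (lambda + 2): p(lambda) = (lambda + 2)·(lambda^2 + 9·lambda).
The quadratic factors as (lambda + 9)·lambda.
Eigenvalues: -9, -2, 0.

-9, -2, 0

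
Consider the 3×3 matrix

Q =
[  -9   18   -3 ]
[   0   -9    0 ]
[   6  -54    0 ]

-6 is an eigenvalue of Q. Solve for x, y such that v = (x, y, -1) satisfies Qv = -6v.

1, 0

We need (Q + 6I)v = 0.
Q + 6I = [[-3, 18, -3], [0, -3, 0], [6, -54, 6]].
Row 1: (-3)·x + (18)·y + (-3)·-1 = 0
Row 2: (0)·x + (-3)·y + (0)·-1 = 0
Row 3: (6)·x + (-54)·y + (6)·-1 = 0
Solving gives x = 1, y = 0.
Check: Q·(1, 0, -1) = (-6, 0, 6) = -6·(1, 0, -1).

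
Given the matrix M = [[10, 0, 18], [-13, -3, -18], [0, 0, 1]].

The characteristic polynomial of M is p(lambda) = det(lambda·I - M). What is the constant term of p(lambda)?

p(lambda) = lambda^3 - 8·lambda^2 - 23·lambda + 30.
The constant term is 30.

30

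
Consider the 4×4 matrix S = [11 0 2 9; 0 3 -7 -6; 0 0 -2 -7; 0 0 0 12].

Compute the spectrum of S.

S is upper triangular, so its eigenvalues are the diagonal entries.
Diagonal: 11, 3, -2, 12.

-2, 3, 11, 12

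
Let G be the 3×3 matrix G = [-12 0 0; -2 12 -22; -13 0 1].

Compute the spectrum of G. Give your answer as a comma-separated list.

Compute the characteristic polynomial p(λ) = det(λI - G).
Cofactor expansion gives p(λ) = λ^3 - λ^2 - 144λ + 144.
Since p(1) = 0, λ = 1 is a root.
Factor out (λ - 1): p(λ) = (λ - 1)·(λ^2 - 144).
The quadratic factors as (λ + 12)·(λ - 12).
Eigenvalues: -12, 1, 12.

-12, 1, 12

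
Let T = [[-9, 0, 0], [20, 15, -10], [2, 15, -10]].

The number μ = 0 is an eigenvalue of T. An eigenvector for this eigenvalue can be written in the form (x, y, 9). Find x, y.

0, 6

We need (T)v = 0.
T = [[-9, 0, 0], [20, 15, -10], [2, 15, -10]].
Row 1: (-9)·x + (0)·y + (0)·9 = 0
Row 2: (20)·x + (15)·y + (-10)·9 = 0
Row 3: (2)·x + (15)·y + (-10)·9 = 0
Solving gives x = 0, y = 6.
Check: T·(0, 6, 9) = (0, 0, 0) = 0·(0, 6, 9).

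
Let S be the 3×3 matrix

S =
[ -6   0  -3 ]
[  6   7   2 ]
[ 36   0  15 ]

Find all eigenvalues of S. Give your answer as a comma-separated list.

The characteristic polynomial is p(lambda) = det(lambda·I - S).
Expanding along the first row, p(lambda) = lambda^3 - 16·lambda^2 + 81·lambda - 126.
Rational-root test: lambda = 6 gives p(6) = 0.
Factor out (lambda - 6): p(lambda) = (lambda - 6)·(lambda^2 - 10·lambda + 21).
The quadratic factors as (lambda - 3)·(lambda - 7).
Eigenvalues: 3, 6, 7.

3, 6, 7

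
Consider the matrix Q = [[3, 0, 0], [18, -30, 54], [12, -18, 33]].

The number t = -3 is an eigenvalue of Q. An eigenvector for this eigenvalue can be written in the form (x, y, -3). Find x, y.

We need (Q + 3I)v = 0.
Q + 3I = [[6, 0, 0], [18, -27, 54], [12, -18, 36]].
Row 1: (6)·x + (0)·y + (0)·-3 = 0
Row 2: (18)·x + (-27)·y + (54)·-3 = 0
Row 3: (12)·x + (-18)·y + (36)·-3 = 0
Solving gives x = 0, y = -6.
Check: Q·(0, -6, -3) = (0, 18, 9) = -3·(0, -6, -3).

0, -6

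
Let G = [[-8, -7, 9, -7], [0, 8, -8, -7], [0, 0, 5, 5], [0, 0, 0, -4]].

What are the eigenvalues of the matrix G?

-8, -4, 5, 8

G is upper triangular, so its eigenvalues are the diagonal entries.
Diagonal: -8, 8, 5, -4.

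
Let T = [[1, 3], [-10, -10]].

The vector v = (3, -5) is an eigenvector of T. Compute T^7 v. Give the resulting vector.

(-49152, 81920)

First find the eigenvalue: Tv = (-12, 20) = -4·(3, -5), so λ = -4.
Then T^7 v = λ^7·v = (-4)^7·(3, -5) = -16384·(3, -5) = (-49152, 81920).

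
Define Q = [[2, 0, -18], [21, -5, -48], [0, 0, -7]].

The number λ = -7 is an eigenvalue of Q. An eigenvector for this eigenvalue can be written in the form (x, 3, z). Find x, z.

We need (Q + 7I)v = 0.
Q + 7I = [[9, 0, -18], [21, 2, -48], [0, 0, 0]].
Row 1: (9)·x + (0)·3 + (-18)·z = 0
Row 2: (21)·x + (2)·3 + (-48)·z = 0
Row 3: (0)·x + (0)·3 + (0)·z = 0
Solving gives x = 2, z = 1.
Check: Q·(2, 3, 1) = (-14, -21, -7) = -7·(2, 3, 1).

2, 1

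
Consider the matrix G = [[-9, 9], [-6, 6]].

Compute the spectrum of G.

-3, 0

det(G - lambda·I) = (-9 - lambda)(6 - lambda) - (9)·(-6) = lambda^2 + 3·lambda.
This factors as (lambda + 3)·lambda = 0.
Eigenvalues: -3, 0.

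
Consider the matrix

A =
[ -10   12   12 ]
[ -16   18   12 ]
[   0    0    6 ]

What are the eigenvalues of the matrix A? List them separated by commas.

Set up det(sI - A) = 0.
Cofactor expansion gives p(s) = s^3 - 14s^2 + 60s - 72.
Since p(2) = 0, s = 2 is a root.
Dividing by (s - 2) leaves s^2 - 12s + 36.
The quadratic factor is (s - 6)^2.
Eigenvalues: 2, 6, 6.

2, 6, 6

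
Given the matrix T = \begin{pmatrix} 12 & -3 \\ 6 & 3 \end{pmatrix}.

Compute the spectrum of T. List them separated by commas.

det(T - μI) = (12 - μ)(3 - μ) - (-3)·(6) = μ^2 - 15μ + 54.
This factors as (μ - 6)·(μ - 9) = 0.
Eigenvalues: 6, 9.

6, 9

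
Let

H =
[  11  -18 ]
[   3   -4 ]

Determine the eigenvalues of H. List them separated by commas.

2, 5

det(H - sI) = (11 - s)(-4 - s) - (-18)·(3) = s^2 - 7s + 10.
This factors as (s - 2)·(s - 5) = 0.
Eigenvalues: 2, 5.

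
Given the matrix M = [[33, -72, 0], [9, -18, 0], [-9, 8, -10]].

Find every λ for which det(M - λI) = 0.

Compute the characteristic polynomial p(r) = det(rI - M).
Expanding the 3×3 determinant: p(r) = r^3 - 5r^2 - 96r + 540.
Try r = 6: p(6) = 0, so 6 is a root.
Factor out (r - 6): p(r) = (r - 6)·(r^2 + r - 90).
The quadratic factors as (r + 10)·(r - 9).
Eigenvalues: -10, 6, 9.

-10, 6, 9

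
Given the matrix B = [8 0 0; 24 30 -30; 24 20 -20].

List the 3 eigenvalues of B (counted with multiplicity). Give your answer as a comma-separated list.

0, 8, 10

Compute the characteristic polynomial p(lambda) = det(lambda·I - B).
Cofactor expansion gives p(lambda) = lambda^3 - 18·lambda^2 + 80·lambda.
Try lambda = 10: p(10) = 0, so 10 is a root.
Dividing by (lambda - 10) leaves lambda^2 - 8·lambda.
The quadratic factors as lambda·(lambda - 8).
Eigenvalues: 0, 8, 10.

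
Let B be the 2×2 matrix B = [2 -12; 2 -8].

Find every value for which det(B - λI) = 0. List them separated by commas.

-4, -2

det(B - sI) = (2 - s)(-8 - s) - (-12)·(2) = s^2 + 6s + 8.
This factors as (s + 4)·(s + 2) = 0.
Eigenvalues: -4, -2.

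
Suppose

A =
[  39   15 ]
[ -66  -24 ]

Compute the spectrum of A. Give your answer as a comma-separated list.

6, 9

det(A - μI) = (39 - μ)(-24 - μ) - (15)·(-66) = μ^2 - 15μ + 54.
This factors as (μ - 6)·(μ - 9) = 0.
Eigenvalues: 6, 9.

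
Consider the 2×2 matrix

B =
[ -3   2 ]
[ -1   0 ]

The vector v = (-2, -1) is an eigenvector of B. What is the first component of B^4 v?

-32

First find the eigenvalue: Bv = (4, 2) = -2·(-2, -1), so λ = -2.
Then B^4 v = λ^4·v = (-2)^4·(-2, -1) = 16·(-2, -1) = (-32, -16).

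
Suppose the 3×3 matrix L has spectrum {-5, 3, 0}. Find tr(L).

-2

trace(L) is the sum of the eigenvalues: (-5) + (3) + (0) = -2.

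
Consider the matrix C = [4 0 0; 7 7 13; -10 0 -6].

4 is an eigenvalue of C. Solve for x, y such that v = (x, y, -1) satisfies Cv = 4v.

1, 2

We need (C - 4I)v = 0.
C - 4I = [[0, 0, 0], [7, 3, 13], [-10, 0, -10]].
Row 1: (0)·x + (0)·y + (0)·-1 = 0
Row 2: (7)·x + (3)·y + (13)·-1 = 0
Row 3: (-10)·x + (0)·y + (-10)·-1 = 0
Solving gives x = 1, y = 2.
Check: C·(1, 2, -1) = (4, 8, -4) = 4·(1, 2, -1).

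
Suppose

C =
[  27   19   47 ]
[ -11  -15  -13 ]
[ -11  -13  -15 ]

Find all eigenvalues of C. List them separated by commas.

Compute the characteristic polynomial p(r) = det(rI - C).
Cofactor expansion gives p(r) = r^3 + 3r^2 - 28r - 60.
Rational-root test: r = -2 gives p(-2) = 0.
Dividing by (r + 2) leaves r^2 + r - 30.
The quadratic factors as (r + 6)·(r - 5).
Eigenvalues: -6, -2, 5.

-6, -2, 5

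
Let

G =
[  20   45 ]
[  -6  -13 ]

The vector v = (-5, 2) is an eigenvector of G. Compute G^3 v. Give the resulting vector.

First find the eigenvalue: Gv = (-10, 4) = 2·(-5, 2), so λ = 2.
Then G^3 v = λ^3·v = 2^3·(-5, 2) = 8·(-5, 2) = (-40, 16).

(-40, 16)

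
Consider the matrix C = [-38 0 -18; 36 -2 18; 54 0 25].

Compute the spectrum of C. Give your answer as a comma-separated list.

Compute the characteristic polynomial p(r) = det(rI - C).
Expanding the 3×3 determinant: p(r) = r^3 + 15r^2 + 48r + 44.
Since p(-2) = 0, r = -2 is a root.
Dividing by (r + 2) leaves r^2 + 13r + 22.
The quadratic factors as (r + 11)·(r + 2).
Eigenvalues: -11, -2, -2.

-11, -2, -2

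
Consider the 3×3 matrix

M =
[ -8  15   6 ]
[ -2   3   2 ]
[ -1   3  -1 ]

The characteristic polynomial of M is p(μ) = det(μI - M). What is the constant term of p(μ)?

6

p(μ) = μ^3 + 6μ^2 + 11μ + 6.
The constant term is 6.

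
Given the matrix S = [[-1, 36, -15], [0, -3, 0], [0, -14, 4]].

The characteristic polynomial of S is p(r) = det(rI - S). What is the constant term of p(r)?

p(r) = r^3 - 13r - 12.
The constant term is -12.

-12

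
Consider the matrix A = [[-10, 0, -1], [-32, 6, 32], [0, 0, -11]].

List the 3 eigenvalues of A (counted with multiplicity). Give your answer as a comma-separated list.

The characteristic polynomial is p(λ) = det(λI - A).
Cofactor expansion gives p(λ) = λ^3 + 15λ^2 - 16λ - 660.
Try λ = 6: p(6) = 0, so 6 is a root.
Dividing by (λ - 6) leaves λ^2 + 21λ + 110.
The quadratic factors as (λ + 11)·(λ + 10).
Eigenvalues: -11, -10, 6.

-11, -10, 6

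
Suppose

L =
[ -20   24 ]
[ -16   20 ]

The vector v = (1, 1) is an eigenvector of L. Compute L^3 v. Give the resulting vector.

(64, 64)

First find the eigenvalue: Lv = (4, 4) = 4·(1, 1), so λ = 4.
Then L^3 v = λ^3·v = 4^3·(1, 1) = 64·(1, 1) = (64, 64).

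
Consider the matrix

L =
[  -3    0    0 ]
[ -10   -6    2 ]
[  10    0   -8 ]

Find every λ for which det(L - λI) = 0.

The characteristic polynomial is p(r) = det(rI - L).
Expanding along the first row, p(r) = r^3 + 17r^2 + 90r + 144.
Try r = -6: p(-6) = 0, so -6 is a root.
Dividing by (r + 6) leaves r^2 + 11r + 24.
The quadratic factors as (r + 8)·(r + 3).
Eigenvalues: -8, -6, -3.

-8, -6, -3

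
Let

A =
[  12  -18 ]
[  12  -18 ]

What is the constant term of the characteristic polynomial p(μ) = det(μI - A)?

p(0) = det(0·I − A) = det(−A) = (−1)^2·det(A).
det(A) = 0, so p(0) = 0.

0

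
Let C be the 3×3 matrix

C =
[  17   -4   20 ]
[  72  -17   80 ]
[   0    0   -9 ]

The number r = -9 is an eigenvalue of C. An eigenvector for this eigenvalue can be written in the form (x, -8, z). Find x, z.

We need (C + 9I)v = 0.
C + 9I = [[26, -4, 20], [72, -8, 80], [0, 0, 0]].
Row 1: (26)·x + (-4)·-8 + (20)·z = 0
Row 2: (72)·x + (-8)·-8 + (80)·z = 0
Row 3: (0)·x + (0)·-8 + (0)·z = 0
Solving gives x = -2, z = 1.
Check: C·(-2, -8, 1) = (18, 72, -9) = -9·(-2, -8, 1).

-2, 1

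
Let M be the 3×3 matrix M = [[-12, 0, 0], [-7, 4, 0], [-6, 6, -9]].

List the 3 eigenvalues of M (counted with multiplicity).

-12, -9, 4

M is lower triangular, so its eigenvalues are the diagonal entries.
Diagonal: -12, 4, -9.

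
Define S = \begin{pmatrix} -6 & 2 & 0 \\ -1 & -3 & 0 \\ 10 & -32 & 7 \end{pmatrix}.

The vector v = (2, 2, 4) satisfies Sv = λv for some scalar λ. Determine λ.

-4

Compute Sv: S·(2, 2, 4) = (-8, -8, -16).
Since Sv = λv, compare component 1: -8 = λ·2, so λ = -4.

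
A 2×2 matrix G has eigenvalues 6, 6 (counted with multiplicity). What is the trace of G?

12

trace(G) is the sum of the eigenvalues: (6) + (6) = 12.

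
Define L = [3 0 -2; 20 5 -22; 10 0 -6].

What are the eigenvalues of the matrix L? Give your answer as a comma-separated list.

-2, -1, 5

Compute the characteristic polynomial p(λ) = det(λI - L).
Expanding along the first row, p(λ) = λ^3 - 2λ^2 - 13λ - 10.
Try λ = -2: p(-2) = 0, so -2 is a root.
Dividing by (λ + 2) leaves λ^2 - 4λ - 5.
The quadratic factors as (λ + 1)·(λ - 5).
Eigenvalues: -2, -1, 5.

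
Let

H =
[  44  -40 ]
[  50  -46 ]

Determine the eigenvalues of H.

det(H - sI) = (44 - s)(-46 - s) - (-40)·(50) = s^2 + 2s - 24.
This factors as (s + 6)·(s - 4) = 0.
Eigenvalues: -6, 4.

-6, 4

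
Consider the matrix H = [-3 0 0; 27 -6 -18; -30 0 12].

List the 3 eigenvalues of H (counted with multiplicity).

Compute the characteristic polynomial p(λ) = det(λI - H).
Expanding the 3×3 determinant: p(λ) = λ^3 - 3λ^2 - 90λ - 216.
Try λ = -3: p(-3) = 0, so -3 is a root.
Factor out (λ + 3): p(λ) = (λ + 3)·(λ^2 - 6λ - 72).
The quadratic factors as (λ + 6)·(λ - 12).
Eigenvalues: -6, -3, 12.

-6, -3, 12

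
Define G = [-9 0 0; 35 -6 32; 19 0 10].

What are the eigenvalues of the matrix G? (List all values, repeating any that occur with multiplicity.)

-9, -6, 10

The characteristic polynomial is p(r) = det(rI - G).
Expanding along the first row, p(r) = r^3 + 5r^2 - 96r - 540.
Since p(-6) = 0, r = -6 is a root.
Factor out (r + 6): p(r) = (r + 6)·(r^2 - r - 90).
The quadratic factors as (r + 9)·(r - 10).
Eigenvalues: -9, -6, 10.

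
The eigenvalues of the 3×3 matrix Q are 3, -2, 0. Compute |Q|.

det(Q) is the product of the eigenvalues: (3) · (-2) · (0) = 0.

0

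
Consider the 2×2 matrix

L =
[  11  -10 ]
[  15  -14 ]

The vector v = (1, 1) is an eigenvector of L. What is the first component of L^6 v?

First find the eigenvalue: Lv = (1, 1) = 1·(1, 1), so λ = 1.
Then L^6 v = λ^6·v = 1^6·(1, 1) = 1·(1, 1) = (1, 1).

1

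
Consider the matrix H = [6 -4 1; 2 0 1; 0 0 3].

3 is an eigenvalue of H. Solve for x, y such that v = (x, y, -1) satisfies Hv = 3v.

-1, -1

We need (H - 3I)v = 0.
H - 3I = [[3, -4, 1], [2, -3, 1], [0, 0, 0]].
Row 1: (3)·x + (-4)·y + (1)·-1 = 0
Row 2: (2)·x + (-3)·y + (1)·-1 = 0
Row 3: (0)·x + (0)·y + (0)·-1 = 0
Solving gives x = -1, y = -1.
Check: H·(-1, -1, -1) = (-3, -3, -3) = 3·(-1, -1, -1).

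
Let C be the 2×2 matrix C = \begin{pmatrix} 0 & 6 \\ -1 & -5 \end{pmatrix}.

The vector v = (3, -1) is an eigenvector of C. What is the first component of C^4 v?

First find the eigenvalue: Cv = (-6, 2) = -2·(3, -1), so λ = -2.
Then C^4 v = λ^4·v = (-2)^4·(3, -1) = 16·(3, -1) = (48, -16).

48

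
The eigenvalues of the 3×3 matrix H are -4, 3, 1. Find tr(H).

0

trace(H) is the sum of the eigenvalues: (-4) + (3) + (1) = 0.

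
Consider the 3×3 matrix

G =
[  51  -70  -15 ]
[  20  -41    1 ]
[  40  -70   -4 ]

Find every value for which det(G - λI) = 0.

Compute the characteristic polynomial p(t) = det(tI - G).
Expanding the 3×3 determinant: p(t) = t^3 - 6t^2 - 61t + 66.
Rational-root test: t = -6 gives p(-6) = 0.
Dividing by (t + 6) leaves t^2 - 12t + 11.
The quadratic factors as (t - 1)·(t - 11).
Eigenvalues: -6, 1, 11.

-6, 1, 11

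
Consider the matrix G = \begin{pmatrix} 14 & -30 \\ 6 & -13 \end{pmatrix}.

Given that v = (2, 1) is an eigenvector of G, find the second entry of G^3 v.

-1

First find the eigenvalue: Gv = (-2, -1) = -1·(2, 1), so λ = -1.
Then G^3 v = λ^3·v = (-1)^3·(2, 1) = -1·(2, 1) = (-2, -1).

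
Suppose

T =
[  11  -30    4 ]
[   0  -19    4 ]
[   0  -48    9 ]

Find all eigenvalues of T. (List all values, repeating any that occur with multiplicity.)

Compute the characteristic polynomial p(μ) = det(μI - T).
Expanding along the first row, p(μ) = μ^3 - μ^2 - 89μ - 231.
Since p(-3) = 0, μ = -3 is a root.
Factor out (μ + 3): p(μ) = (μ + 3)·(μ^2 - 4μ - 77).
The quadratic factors as (μ + 7)·(μ - 11).
Eigenvalues: -7, -3, 11.

-7, -3, 11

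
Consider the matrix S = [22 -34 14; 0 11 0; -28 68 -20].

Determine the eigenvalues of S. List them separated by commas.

Set up det(rI - S) = 0.
Expanding along the first row, p(r) = r^3 - 13r^2 - 26r + 528.
Since p(8) = 0, r = 8 is a root.
Dividing by (r - 8) leaves r^2 - 5r - 66.
The quadratic factors as (r + 6)·(r - 11).
Eigenvalues: -6, 8, 11.

-6, 8, 11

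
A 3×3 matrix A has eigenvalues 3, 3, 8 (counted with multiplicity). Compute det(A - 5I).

If A has eigenvalues 3, 3, 8, then A - 5I has eigenvalues -2, -2, 3.
det(A - 5I) = (-2) · (-2) · (3) = 12.

12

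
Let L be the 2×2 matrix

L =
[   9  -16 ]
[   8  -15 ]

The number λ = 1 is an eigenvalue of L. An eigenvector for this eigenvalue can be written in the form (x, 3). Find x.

6

We need (L - 1I)v = 0.
L - 1I = [[8, -16], [8, -16]].
Row 1: (8)·x + (-16)·3 = 0
Row 2: (8)·x + (-16)·3 = 0
Solving gives x = 6.
Check: L·(6, 3) = (6, 3) = 1·(6, 3).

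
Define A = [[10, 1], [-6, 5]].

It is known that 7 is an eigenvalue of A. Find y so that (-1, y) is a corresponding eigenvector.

We need (A - 7I)v = 0.
A - 7I = [[3, 1], [-6, -2]].
Row 1: (3)·-1 + (1)·y = 0
Row 2: (-6)·-1 + (-2)·y = 0
Solving gives y = 3.
Check: A·(-1, 3) = (-7, 21) = 7·(-1, 3).

3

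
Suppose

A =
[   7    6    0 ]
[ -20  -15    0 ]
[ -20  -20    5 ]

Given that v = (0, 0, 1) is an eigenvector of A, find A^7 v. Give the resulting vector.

First find the eigenvalue: Av = (0, 0, 5) = 5·(0, 0, 1), so λ = 5.
Then A^7 v = λ^7·v = 5^7·(0, 0, 1) = 78125·(0, 0, 1) = (0, 0, 78125).

(0, 0, 78125)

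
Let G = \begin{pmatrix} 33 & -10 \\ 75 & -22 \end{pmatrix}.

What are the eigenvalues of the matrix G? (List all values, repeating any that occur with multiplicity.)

det(G - tI) = (33 - t)(-22 - t) - (-10)·(75) = t^2 - 11t + 24.
This factors as (t - 3)·(t - 8) = 0.
Eigenvalues: 3, 8.

3, 8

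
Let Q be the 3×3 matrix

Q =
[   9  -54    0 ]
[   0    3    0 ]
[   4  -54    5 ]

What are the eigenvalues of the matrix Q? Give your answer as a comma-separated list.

3, 5, 9

Compute the characteristic polynomial p(λ) = det(λI - Q).
Expanding along the first row, p(λ) = λ^3 - 17λ^2 + 87λ - 135.
Try λ = 3: p(3) = 0, so 3 is a root.
Dividing by (λ - 3) leaves λ^2 - 14λ + 45.
The quadratic factors as (λ - 5)·(λ - 9).
Eigenvalues: 3, 5, 9.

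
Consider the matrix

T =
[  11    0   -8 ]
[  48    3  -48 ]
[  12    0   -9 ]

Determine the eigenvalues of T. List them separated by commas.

Compute the characteristic polynomial p(λ) = det(λI - T).
Cofactor expansion gives p(λ) = λ^3 - 5λ^2 + 3λ + 9.
Try λ = 3: p(3) = 0, so 3 is a root.
Factor out (λ - 3): p(λ) = (λ - 3)·(λ^2 - 2λ - 3).
The quadratic factors as (λ + 1)·(λ - 3).
Eigenvalues: -1, 3, 3.

-1, 3, 3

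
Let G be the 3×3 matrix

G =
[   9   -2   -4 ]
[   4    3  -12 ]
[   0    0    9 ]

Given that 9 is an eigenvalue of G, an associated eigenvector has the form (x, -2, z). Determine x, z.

We need (G - 9I)v = 0.
G - 9I = [[0, -2, -4], [4, -6, -12], [0, 0, 0]].
Row 1: (0)·x + (-2)·-2 + (-4)·z = 0
Row 2: (4)·x + (-6)·-2 + (-12)·z = 0
Row 3: (0)·x + (0)·-2 + (0)·z = 0
Solving gives x = 0, z = 1.
Check: G·(0, -2, 1) = (0, -18, 9) = 9·(0, -2, 1).

0, 1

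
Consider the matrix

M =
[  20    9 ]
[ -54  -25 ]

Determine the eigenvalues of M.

det(M - lambda·I) = (20 - lambda)(-25 - lambda) - (9)·(-54) = lambda^2 + 5·lambda - 14.
This factors as (lambda + 7)·(lambda - 2) = 0.
Eigenvalues: -7, 2.

-7, 2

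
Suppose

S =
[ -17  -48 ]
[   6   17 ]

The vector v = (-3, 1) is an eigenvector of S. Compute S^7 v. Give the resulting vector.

(3, -1)

First find the eigenvalue: Sv = (3, -1) = -1·(-3, 1), so λ = -1.
Then S^7 v = λ^7·v = (-1)^7·(-3, 1) = -1·(-3, 1) = (3, -1).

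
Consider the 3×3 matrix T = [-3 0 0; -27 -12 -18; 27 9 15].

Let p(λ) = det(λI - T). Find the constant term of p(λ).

-54

p(λ) = λ^3 - 27λ - 54.
The constant term is -54.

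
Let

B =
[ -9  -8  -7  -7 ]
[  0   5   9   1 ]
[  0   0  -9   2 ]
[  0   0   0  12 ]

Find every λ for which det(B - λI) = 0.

-9, -9, 5, 12

B is upper triangular, so its eigenvalues are the diagonal entries.
Diagonal: -9, 5, -9, 12.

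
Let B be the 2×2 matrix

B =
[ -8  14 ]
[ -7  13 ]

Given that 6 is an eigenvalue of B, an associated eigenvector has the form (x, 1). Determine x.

We need (B - 6I)v = 0.
B - 6I = [[-14, 14], [-7, 7]].
Row 1: (-14)·x + (14)·1 = 0
Row 2: (-7)·x + (7)·1 = 0
Solving gives x = 1.
Check: B·(1, 1) = (6, 6) = 6·(1, 1).

1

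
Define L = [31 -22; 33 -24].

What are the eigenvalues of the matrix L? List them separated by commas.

det(L - lambda·I) = (31 - lambda)(-24 - lambda) - (-22)·(33) = lambda^2 - 7·lambda - 18.
This factors as (lambda + 2)·(lambda - 9) = 0.
Eigenvalues: -2, 9.

-2, 9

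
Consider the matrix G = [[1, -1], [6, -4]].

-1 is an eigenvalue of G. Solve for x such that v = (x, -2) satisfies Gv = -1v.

-1

We need (G + 1I)v = 0.
G + 1I = [[2, -1], [6, -3]].
Row 1: (2)·x + (-1)·-2 = 0
Row 2: (6)·x + (-3)·-2 = 0
Solving gives x = -1.
Check: G·(-1, -2) = (1, 2) = -1·(-1, -2).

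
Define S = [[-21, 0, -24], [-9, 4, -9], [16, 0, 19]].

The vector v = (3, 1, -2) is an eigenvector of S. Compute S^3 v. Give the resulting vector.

First find the eigenvalue: Sv = (-15, -5, 10) = -5·(3, 1, -2), so λ = -5.
Then S^3 v = λ^3·v = (-5)^3·(3, 1, -2) = -125·(3, 1, -2) = (-375, -125, 250).

(-375, -125, 250)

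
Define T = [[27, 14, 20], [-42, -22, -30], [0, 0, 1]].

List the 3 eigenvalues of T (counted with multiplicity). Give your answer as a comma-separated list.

Compute the characteristic polynomial p(λ) = det(λI - T).
Cofactor expansion gives p(λ) = λ^3 - 6λ^2 - λ + 6.
Since p(1) = 0, λ = 1 is a root.
Dividing by (λ - 1) leaves λ^2 - 5λ - 6.
The quadratic factors as (λ + 1)·(λ - 6).
Eigenvalues: -1, 1, 6.

-1, 1, 6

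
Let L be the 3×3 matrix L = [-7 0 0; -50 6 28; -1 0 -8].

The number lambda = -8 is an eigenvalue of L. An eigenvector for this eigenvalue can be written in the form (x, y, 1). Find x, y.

0, -2

We need (L + 8I)v = 0.
L + 8I = [[1, 0, 0], [-50, 14, 28], [-1, 0, 0]].
Row 1: (1)·x + (0)·y + (0)·1 = 0
Row 2: (-50)·x + (14)·y + (28)·1 = 0
Row 3: (-1)·x + (0)·y + (0)·1 = 0
Solving gives x = 0, y = -2.
Check: L·(0, -2, 1) = (0, 16, -8) = -8·(0, -2, 1).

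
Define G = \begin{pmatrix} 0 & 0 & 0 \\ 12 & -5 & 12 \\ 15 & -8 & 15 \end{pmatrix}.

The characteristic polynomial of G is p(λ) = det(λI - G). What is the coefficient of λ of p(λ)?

p(λ) = λ^3 - 10λ^2 + 21λ.
The coefficient of λ is 21.

21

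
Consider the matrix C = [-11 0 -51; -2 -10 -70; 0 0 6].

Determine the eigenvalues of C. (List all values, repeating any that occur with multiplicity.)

Compute the characteristic polynomial p(μ) = det(μI - C).
Cofactor expansion gives p(μ) = μ^3 + 15μ^2 - 16μ - 660.
Try μ = 6: p(6) = 0, so 6 is a root.
Factor out (μ - 6): p(μ) = (μ - 6)·(μ^2 + 21μ + 110).
The quadratic factors as (μ + 11)·(μ + 10).
Eigenvalues: -11, -10, 6.

-11, -10, 6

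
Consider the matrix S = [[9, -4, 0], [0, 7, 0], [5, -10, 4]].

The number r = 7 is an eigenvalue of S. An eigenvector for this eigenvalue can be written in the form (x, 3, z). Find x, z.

We need (S - 7I)v = 0.
S - 7I = [[2, -4, 0], [0, 0, 0], [5, -10, -3]].
Row 1: (2)·x + (-4)·3 + (0)·z = 0
Row 2: (0)·x + (0)·3 + (0)·z = 0
Row 3: (5)·x + (-10)·3 + (-3)·z = 0
Solving gives x = 6, z = 0.
Check: S·(6, 3, 0) = (42, 21, 0) = 7·(6, 3, 0).

6, 0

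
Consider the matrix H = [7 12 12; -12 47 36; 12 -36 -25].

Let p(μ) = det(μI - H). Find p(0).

p(0) = det(0·I − H) = det(−H) = (−1)^3·det(H).
det(H) = 847, so p(0) = -847.

-847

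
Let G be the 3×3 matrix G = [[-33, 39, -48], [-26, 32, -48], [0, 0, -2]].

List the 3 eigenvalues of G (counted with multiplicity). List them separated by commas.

Set up det(rI - G) = 0.
Expanding along the first row, p(r) = r^3 + 3r^2 - 40r - 84.
Since p(6) = 0, r = 6 is a root.
Dividing by (r - 6) leaves r^2 + 9r + 14.
The quadratic factors as (r + 7)·(r + 2).
Eigenvalues: -7, -2, 6.

-7, -2, 6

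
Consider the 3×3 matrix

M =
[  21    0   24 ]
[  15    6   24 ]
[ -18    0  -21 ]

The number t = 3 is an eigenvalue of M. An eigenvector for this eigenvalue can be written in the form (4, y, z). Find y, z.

We need (M - 3I)v = 0.
M - 3I = [[18, 0, 24], [15, 3, 24], [-18, 0, -24]].
Row 1: (18)·4 + (0)·y + (24)·z = 0
Row 2: (15)·4 + (3)·y + (24)·z = 0
Row 3: (-18)·4 + (0)·y + (-24)·z = 0
Solving gives y = 4, z = -3.
Check: M·(4, 4, -3) = (12, 12, -9) = 3·(4, 4, -3).

4, -3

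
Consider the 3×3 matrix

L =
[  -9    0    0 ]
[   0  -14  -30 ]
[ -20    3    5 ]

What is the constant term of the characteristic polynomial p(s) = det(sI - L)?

180

p(0) = det(0·I − L) = det(−L) = (−1)^3·det(L).
det(L) = -180, so p(0) = 180.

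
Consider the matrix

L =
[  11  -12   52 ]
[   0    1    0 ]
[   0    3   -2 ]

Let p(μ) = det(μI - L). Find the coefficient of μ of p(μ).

p(μ) = μ^3 - 10μ^2 - 13μ + 22.
The coefficient of μ is -13.

-13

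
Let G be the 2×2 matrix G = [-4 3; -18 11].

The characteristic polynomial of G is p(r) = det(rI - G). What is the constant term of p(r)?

10

p(r) = r^2 - 7r + 10.
The constant term is 10.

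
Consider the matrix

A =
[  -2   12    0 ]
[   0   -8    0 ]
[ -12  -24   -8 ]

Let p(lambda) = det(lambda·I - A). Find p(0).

128

p(0) = det(0·I − A) = det(−A) = (−1)^3·det(A).
det(A) = -128, so p(0) = 128.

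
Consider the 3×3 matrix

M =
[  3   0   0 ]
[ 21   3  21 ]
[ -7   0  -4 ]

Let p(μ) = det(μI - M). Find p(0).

36

p(0) = det(0·I − M) = det(−M) = (−1)^3·det(M).
det(M) = -36, so p(0) = 36.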